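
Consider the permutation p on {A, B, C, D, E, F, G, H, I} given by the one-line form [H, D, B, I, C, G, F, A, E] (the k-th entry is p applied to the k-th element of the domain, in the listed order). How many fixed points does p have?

No element satisfies p(x) = x, so there are 0 fixed points.

0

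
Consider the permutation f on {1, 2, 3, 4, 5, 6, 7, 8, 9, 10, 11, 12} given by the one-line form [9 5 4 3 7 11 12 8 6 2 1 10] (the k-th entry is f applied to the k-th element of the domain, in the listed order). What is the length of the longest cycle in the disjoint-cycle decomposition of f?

Decomposing into disjoint cycles gives (1, 9, 6, 11)(2, 5, 7, 12, 10)(3, 4); the longest has length 5.

5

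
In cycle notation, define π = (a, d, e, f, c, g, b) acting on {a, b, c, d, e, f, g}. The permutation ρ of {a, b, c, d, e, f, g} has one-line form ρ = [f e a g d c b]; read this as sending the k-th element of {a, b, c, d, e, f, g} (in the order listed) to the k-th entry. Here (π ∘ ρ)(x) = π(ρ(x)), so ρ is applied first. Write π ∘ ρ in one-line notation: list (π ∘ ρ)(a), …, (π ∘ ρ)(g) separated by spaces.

c f d b e g a

For each element, apply ρ then π: a → f → c; b → e → f; c → a → d; d → g → b; e → d → e; f → c → g; g → b → a.
So π ∘ ρ in one-line form is c f d b e g a.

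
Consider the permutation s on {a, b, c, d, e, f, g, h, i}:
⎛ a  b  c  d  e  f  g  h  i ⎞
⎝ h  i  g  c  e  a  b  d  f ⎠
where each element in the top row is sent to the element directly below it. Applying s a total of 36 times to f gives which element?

Tracing f → a → … returns to f after 8 steps, so f lies in an 8-cycle (a, h, d, c, g, b, i, f).
Powers repeat with period 8 on this cycle, and 36 mod 8 = 4, so s^36(f) = s^4(f).
Advancing 4 steps from f: f → a → h → d → c.

c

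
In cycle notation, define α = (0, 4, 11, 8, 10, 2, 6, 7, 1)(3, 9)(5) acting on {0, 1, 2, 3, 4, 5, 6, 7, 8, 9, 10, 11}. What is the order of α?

The cycle type of α is (9, 2, 1).
The order of α is the least common multiple of its cycle lengths: lcm(9, 2) = 18.

18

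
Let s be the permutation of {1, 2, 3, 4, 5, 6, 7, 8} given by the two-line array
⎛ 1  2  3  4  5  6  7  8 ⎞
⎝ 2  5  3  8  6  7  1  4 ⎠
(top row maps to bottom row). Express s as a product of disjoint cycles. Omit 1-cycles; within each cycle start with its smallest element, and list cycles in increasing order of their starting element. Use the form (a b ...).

(1 2 5 6 7)(4 8)

Start at 1 and follow images: 1 → 2 → 5 → 6 → 7 → 1, giving the cycle (1 2 5 6 7).
Continuing from each remaining unvisited element yields (1 2 5 6 7)(4 8).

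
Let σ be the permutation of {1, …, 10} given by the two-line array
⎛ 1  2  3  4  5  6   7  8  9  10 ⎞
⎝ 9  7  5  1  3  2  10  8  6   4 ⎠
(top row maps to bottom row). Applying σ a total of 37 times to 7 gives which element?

Tracing 7 → 10 → … returns to 7 after 7 steps, so 7 lies in a 7-cycle (1 9 6 2 7 10 4).
On a 7-cycle, σ^7 is the identity, so σ^37 = σ^2 there (37 ≡ 2 mod 7).
Stepping 2 places around the cycle: 7 → 10 → 4.

4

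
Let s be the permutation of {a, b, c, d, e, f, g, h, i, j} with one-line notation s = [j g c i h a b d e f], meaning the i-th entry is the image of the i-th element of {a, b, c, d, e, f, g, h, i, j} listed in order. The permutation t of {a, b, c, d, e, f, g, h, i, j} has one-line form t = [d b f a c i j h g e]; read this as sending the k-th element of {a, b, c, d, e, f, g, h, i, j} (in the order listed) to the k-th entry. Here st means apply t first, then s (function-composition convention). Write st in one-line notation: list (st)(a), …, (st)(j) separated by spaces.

For each element, apply t then s: a → d → i; b → b → g; c → f → a; d → a → j; e → c → c; f → i → e; g → j → f; h → h → d; i → g → b; j → e → h.
Collecting the images, st = [i g a j c e f d b h].

i g a j c e f d b h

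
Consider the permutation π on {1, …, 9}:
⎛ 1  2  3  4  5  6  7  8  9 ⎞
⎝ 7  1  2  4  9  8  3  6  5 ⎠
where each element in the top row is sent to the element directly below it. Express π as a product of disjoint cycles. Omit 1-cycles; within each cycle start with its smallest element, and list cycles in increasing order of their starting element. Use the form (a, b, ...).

(1, 7, 3, 2)(5, 9)(6, 8)

Iterating π from 1 gives 1 → 7 → 3 → 2 → 1; that is the 4-cycle (1, 7, 3, 2).
Repeating from the next unused element and collecting all non-trivial cycles gives (1, 7, 3, 2)(5, 9)(6, 8).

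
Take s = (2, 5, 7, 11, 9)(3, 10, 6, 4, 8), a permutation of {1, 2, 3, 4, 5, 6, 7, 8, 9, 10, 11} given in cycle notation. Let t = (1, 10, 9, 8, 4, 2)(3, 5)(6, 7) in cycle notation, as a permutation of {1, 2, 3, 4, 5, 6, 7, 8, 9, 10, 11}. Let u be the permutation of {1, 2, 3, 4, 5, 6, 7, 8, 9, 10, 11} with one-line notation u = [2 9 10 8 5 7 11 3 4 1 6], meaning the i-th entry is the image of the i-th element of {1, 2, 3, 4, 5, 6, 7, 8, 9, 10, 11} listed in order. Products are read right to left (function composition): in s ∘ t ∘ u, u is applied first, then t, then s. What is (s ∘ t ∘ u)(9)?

(s ∘ t ∘ u)(9) = s(t(u(9))). u(9) = 4, then t(4) = 2, then s(2) = 5, so the result is 5.

5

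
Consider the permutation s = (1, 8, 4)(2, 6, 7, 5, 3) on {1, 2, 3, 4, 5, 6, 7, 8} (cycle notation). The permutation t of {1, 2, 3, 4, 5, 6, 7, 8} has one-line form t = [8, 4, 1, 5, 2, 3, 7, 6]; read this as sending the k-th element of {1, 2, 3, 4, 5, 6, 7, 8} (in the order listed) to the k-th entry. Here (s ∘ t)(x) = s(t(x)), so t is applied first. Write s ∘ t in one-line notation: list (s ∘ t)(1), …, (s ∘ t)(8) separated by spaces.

4 1 8 3 6 2 5 7

(s ∘ t)(x) = s(t(x)). Computing each image: s(t(1)) = s(8) = 4, s(t(2)) = s(4) = 1, s(t(3)) = s(1) = 8, s(t(4)) = s(5) = 3, s(t(5)) = s(2) = 6, s(t(6)) = s(3) = 2, s(t(7)) = s(7) = 5, s(t(8)) = s(6) = 7.
Hence s ∘ t = [4 1 8 3 6 2 5 7].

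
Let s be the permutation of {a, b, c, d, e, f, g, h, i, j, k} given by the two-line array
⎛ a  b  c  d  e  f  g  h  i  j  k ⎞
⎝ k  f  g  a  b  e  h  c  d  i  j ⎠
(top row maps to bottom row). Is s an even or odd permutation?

In disjoint-cycle form the cycle lengths are 5, 3, 3.
A cycle of length ℓ contributes ℓ−1 transpositions, so s is a product of 4 + 2 + 2 = 8 transpositions — even.

even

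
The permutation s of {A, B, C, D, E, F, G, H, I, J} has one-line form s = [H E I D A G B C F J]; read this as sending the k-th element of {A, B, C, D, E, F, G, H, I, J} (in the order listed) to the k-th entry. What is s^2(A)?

C

Tracing A → H → … returns to A after 8 steps, so A lies in an 8-cycle (A H C I F G B E).
Stepping 2 places around the cycle: A → H → C.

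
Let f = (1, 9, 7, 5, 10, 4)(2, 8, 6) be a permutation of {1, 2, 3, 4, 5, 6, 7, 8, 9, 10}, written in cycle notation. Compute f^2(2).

6

2 lies in the 3-cycle (2, 8, 6).
Stepping 2 places around the cycle: 2 → 8 → 6.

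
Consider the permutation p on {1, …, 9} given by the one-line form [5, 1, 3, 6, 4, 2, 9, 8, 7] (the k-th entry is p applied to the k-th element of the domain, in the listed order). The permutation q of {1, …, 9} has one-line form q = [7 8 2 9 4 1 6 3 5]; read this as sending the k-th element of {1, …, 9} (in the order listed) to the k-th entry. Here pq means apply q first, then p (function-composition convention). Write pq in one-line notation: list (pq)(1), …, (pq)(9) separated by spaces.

(pq)(x) = p(q(x)). Computing each image: p(q(1)) = p(7) = 9, p(q(2)) = p(8) = 8, p(q(3)) = p(2) = 1, p(q(4)) = p(9) = 7, p(q(5)) = p(4) = 6, p(q(6)) = p(1) = 5, p(q(7)) = p(6) = 2, p(q(8)) = p(3) = 3, p(q(9)) = p(5) = 4.
Hence pq = [9 8 1 7 6 5 2 3 4].

9 8 1 7 6 5 2 3 4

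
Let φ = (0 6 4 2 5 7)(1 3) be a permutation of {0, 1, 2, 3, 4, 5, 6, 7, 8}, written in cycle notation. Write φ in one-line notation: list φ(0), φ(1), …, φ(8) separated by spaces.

6 3 5 1 2 7 4 0 8

Each element maps to the next entry in its cycle (wrapping to the front): 0→6, 1→3, 2→5, 3→1, 4→2, 5→7, 6→4, 7→0, 8→8.
Listing these in domain order gives 6 3 5 1 2 7 4 0 8.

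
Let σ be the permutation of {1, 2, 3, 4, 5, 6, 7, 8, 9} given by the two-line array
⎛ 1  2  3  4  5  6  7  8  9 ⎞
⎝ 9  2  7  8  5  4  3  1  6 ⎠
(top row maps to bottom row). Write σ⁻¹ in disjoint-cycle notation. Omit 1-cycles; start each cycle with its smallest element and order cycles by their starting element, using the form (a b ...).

(1 8 4 6 9)(3 7)

First write σ in disjoint cycles: (1 9 6 4 8)(3 7).
The inverse reverses every cycle; in canonical form, σ⁻¹ = (1 8 4 6 9)(3 7).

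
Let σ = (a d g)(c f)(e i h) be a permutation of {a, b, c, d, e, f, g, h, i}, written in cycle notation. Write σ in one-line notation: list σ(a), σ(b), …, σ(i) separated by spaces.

d b f g i c a e h

Reading each image from the cycles: a↦d, b↦b, c↦f, d↦g, e↦i, f↦c, g↦a, h↦e, i↦h.
So the one-line form is d b f g i c a e h.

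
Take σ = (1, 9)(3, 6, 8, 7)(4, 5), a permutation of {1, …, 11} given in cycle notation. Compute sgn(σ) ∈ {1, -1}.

-1

The cycle lengths are 4, 2, 2, 1, 1, 1.
A cycle is odd iff its length is even; σ has 3 even-length cycles, so sgn(σ) = (−1)^3 and σ is odd.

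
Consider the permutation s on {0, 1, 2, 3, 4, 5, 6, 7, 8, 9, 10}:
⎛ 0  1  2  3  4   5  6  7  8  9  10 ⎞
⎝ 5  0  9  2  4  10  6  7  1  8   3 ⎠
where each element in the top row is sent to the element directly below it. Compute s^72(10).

Tracing 10 → 3 → … returns to 10 after 8 steps, so 10 lies in an 8-cycle (0, 5, 10, 3, 2, 9, 8, 1).
On an 8-cycle, s^8 is the identity, so s^72 = s^0 there (72 ≡ 0 mod 8).
So s^72(10) = 10.

10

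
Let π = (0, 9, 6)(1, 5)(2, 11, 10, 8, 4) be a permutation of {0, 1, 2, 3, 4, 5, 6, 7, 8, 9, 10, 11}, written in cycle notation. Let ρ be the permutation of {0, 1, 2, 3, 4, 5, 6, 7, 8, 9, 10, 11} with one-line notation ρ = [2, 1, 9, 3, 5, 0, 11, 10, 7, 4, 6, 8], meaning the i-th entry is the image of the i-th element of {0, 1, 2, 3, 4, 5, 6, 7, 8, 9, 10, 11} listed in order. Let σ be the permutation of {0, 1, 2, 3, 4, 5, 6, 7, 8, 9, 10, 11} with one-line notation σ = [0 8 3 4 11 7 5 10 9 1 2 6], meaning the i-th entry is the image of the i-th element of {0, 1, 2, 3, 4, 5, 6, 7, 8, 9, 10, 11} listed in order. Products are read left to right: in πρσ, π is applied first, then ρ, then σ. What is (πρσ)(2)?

9

Apply the permutations in order: π(2) = 11, then ρ(11) = 8, then σ(8) = 9. So (πρσ)(2) = 9.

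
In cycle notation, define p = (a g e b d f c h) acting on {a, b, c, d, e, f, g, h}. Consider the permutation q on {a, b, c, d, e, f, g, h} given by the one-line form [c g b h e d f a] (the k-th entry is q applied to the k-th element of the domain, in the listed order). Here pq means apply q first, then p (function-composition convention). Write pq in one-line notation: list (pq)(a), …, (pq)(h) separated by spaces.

h e d a b f c g

(pq)(x) = p(q(x)). Computing each image: p(q(a)) = p(c) = h, p(q(b)) = p(g) = e, p(q(c)) = p(b) = d, p(q(d)) = p(h) = a, p(q(e)) = p(e) = b, p(q(f)) = p(d) = f, p(q(g)) = p(f) = c, p(q(h)) = p(a) = g.
Hence pq = [h e d a b f c g].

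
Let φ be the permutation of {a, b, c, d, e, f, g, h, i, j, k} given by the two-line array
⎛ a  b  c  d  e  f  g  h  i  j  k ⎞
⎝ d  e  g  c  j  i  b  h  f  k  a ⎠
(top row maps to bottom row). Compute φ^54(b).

c

Tracing b → e → … returns to b after 8 steps, so b lies in an 8-cycle (a, d, c, g, b, e, j, k).
Since the cycle has length 8, φ^54 acts on it the same as φ^6 (54 mod 8 = 6).
Advancing 6 steps from b: b → e → j → k → a → d → c.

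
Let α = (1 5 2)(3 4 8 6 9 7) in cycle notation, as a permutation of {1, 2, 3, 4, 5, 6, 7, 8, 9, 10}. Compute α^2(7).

7 lies in the 6-cycle (3 4 8 6 9 7).
Advancing 2 steps from 7: 7 → 3 → 4.

4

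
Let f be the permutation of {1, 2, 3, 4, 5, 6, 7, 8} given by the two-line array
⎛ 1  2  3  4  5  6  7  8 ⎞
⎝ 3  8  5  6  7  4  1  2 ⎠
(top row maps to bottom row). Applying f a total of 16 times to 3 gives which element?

3

Tracing 3 → 5 → … returns to 3 after 4 steps, so 3 lies in a 4-cycle (1, 3, 5, 7).
Powers repeat with period 4 on this cycle, and 16 mod 4 = 0, so f^16(3) = f^0(3).
So f^16(3) = 3.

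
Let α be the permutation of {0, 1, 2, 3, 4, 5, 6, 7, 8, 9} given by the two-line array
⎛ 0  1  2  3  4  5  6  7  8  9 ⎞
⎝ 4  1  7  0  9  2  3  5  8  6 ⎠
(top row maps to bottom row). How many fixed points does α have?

The fixed points (elements with α(x) = x) are {1, 8}, so there are 2.

2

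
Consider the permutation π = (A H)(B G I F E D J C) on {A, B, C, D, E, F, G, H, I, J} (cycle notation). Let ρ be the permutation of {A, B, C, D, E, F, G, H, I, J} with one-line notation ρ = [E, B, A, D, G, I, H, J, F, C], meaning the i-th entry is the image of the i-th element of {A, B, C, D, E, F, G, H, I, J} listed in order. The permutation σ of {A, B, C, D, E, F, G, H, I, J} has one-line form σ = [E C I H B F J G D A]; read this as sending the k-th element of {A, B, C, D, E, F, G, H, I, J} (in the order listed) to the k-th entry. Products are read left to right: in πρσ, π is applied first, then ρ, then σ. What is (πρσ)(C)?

C

Apply the permutations in order: π(C) = B, then ρ(B) = B, then σ(B) = C. So (πρσ)(C) = C.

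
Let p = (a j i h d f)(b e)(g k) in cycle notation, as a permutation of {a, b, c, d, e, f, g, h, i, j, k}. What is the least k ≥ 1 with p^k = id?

The cycle type of p is (6, 2, 2, 1).
The order is lcm(6, 2, 2) = 6.

6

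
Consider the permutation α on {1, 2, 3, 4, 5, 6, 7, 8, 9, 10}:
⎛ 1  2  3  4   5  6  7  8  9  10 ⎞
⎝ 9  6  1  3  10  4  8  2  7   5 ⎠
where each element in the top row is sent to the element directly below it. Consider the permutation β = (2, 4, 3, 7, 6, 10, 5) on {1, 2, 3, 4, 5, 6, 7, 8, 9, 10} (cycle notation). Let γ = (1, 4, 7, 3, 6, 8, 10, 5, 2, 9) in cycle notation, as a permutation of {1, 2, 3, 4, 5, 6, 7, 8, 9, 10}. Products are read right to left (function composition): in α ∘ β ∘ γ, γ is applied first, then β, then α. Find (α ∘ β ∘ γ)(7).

8

Chase 7: γ(7) = 3; β(3) = 7; α(7) = 8. Hence (α ∘ β ∘ γ)(7) = 8.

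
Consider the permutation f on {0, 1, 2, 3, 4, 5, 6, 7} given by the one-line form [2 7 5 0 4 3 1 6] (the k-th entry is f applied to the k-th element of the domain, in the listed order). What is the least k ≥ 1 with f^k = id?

Decomposing into disjoint cycles gives cycle lengths 4, 3, 1.
The order is lcm(4, 3) = 12.

12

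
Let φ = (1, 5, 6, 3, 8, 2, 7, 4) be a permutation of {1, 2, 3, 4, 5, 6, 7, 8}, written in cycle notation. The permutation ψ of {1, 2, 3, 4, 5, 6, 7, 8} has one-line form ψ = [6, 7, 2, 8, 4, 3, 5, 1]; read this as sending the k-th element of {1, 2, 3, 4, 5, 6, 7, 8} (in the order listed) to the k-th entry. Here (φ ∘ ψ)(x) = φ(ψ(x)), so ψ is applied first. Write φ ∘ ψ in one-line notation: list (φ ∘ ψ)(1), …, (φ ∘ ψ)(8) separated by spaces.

3 4 7 2 1 8 6 5

(φ ∘ ψ)(x) = φ(ψ(x)). Computing each image: φ(ψ(1)) = φ(6) = 3, φ(ψ(2)) = φ(7) = 4, φ(ψ(3)) = φ(2) = 7, φ(ψ(4)) = φ(8) = 2, φ(ψ(5)) = φ(4) = 1, φ(ψ(6)) = φ(3) = 8, φ(ψ(7)) = φ(5) = 6, φ(ψ(8)) = φ(1) = 5.
Hence φ ∘ ψ = [3 4 7 2 1 8 6 5].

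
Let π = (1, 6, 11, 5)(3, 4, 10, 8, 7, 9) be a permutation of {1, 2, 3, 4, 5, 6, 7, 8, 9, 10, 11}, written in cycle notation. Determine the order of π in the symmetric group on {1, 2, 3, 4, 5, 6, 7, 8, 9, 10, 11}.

12

The cycle type of π is (6, 4, 1).
Since disjoint cycles commute, ord(π) = lcm(6, 4) = 12.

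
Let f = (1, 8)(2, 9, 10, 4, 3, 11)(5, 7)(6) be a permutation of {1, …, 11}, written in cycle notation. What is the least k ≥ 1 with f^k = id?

The disjoint cycles have lengths 6, 2, 2, 1.
The order of f is the least common multiple of its cycle lengths: lcm(6, 2, 2) = 6.

6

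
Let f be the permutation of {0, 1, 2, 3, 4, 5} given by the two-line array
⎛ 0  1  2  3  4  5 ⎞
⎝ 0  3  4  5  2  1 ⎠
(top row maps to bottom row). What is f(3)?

The entry below 3 in the array is 5, so f(3) = 5.

5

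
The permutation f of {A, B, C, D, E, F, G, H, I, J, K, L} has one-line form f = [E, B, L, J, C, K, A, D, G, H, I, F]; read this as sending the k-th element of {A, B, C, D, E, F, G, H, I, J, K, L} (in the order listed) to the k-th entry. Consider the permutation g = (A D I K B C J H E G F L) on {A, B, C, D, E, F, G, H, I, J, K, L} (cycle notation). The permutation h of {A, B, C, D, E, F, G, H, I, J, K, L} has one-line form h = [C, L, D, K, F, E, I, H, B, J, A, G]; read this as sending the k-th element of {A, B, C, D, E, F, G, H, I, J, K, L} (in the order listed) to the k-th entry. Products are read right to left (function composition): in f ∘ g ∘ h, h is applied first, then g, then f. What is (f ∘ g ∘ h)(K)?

J

Chase K: h(K) = A; g(A) = D; f(D) = J. Hence (f ∘ g ∘ h)(K) = J.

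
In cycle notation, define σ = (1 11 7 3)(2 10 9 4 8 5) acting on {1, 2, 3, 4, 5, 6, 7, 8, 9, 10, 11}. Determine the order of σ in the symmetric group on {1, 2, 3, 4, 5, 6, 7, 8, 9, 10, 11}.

The disjoint cycles have lengths 6, 4, 1.
Since disjoint cycles commute, ord(σ) = lcm(6, 4) = 12.

12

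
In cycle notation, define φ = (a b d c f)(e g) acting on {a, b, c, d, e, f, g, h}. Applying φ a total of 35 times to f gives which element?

f

f lies in the 5-cycle (a b d c f).
On a 5-cycle, φ^5 is the identity, so φ^35 = φ^0 there (35 ≡ 0 mod 5).
So φ^35(f) = f.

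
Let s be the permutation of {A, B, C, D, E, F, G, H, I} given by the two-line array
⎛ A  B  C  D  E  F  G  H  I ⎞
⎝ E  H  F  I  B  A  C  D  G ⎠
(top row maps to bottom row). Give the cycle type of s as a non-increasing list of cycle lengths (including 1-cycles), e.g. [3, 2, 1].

[9]

The disjoint cycles are (A, E, B, H, D, I, G, C, F), with lengths 9 in non-increasing order.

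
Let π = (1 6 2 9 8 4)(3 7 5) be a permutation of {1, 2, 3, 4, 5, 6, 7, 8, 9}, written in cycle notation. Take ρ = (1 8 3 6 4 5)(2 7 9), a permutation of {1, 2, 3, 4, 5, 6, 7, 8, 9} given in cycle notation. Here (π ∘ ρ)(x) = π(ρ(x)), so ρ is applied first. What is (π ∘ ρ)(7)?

First apply ρ: ρ(7) = 9, then π(9) = 8. Thus (π ∘ ρ)(7) = 8.

8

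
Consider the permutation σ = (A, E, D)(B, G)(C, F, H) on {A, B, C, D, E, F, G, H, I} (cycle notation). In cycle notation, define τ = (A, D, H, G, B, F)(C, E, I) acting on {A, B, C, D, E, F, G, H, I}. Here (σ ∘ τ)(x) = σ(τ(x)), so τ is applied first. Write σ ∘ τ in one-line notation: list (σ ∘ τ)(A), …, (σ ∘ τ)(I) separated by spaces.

A H D C I E G B F

For each element, apply τ then σ: A → D → A; B → F → H; C → E → D; D → H → C; E → I → I; F → A → E; G → B → G; H → G → B; I → C → F.
So σ ∘ τ in one-line form is A H D C I E G B F.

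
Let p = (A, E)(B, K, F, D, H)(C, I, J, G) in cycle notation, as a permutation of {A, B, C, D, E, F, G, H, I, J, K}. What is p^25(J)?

G

J lies in the 4-cycle (C, I, J, G).
Since the cycle has length 4, p^25 acts on it the same as p^1 (25 mod 4 = 1).
Stepping 1 place around the cycle: J → G.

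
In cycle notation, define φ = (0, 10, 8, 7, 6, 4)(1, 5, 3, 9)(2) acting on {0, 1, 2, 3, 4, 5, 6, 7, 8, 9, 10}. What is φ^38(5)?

5 lies in the 4-cycle (1, 5, 3, 9).
Powers repeat with period 4 on this cycle, and 38 mod 4 = 2, so φ^38(5) = φ^2(5).
Advancing 2 steps from 5: 5 → 3 → 9.

9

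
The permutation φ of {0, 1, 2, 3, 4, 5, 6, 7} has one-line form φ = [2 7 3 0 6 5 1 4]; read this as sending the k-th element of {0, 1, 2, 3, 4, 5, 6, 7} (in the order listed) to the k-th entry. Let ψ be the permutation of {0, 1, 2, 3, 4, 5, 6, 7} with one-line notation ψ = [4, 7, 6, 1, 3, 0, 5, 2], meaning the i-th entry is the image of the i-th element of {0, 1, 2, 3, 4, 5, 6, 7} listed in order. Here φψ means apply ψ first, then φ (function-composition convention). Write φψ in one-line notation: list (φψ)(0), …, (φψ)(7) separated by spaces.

Chase each element through ψ then φ: 0 → 4 → 6; 1 → 7 → 4; 2 → 6 → 1; 3 → 1 → 7; 4 → 3 → 0; 5 → 0 → 2; 6 → 5 → 5; 7 → 2 → 3.
Collecting the images, φψ = [6 4 1 7 0 2 5 3].

6 4 1 7 0 2 5 3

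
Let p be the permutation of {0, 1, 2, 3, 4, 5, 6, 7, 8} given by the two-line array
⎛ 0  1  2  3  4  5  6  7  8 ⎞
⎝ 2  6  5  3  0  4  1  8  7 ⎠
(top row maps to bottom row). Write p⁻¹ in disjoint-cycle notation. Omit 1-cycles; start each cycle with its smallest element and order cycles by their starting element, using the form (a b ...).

First write p in disjoint cycles: (0 2 5 4)(1 6)(7 8).
The inverse reverses every cycle; in canonical form, p⁻¹ = (0 4 5 2)(1 6)(7 8).

(0 4 5 2)(1 6)(7 8)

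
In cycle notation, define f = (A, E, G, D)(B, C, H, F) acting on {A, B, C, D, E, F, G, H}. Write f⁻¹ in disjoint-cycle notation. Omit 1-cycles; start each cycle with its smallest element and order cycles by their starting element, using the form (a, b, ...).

(A, D, G, E)(B, F, H, C)

If f sends a → b within a cycle, f⁻¹ sends b → a; equivalently, reverse each cycle.
After reversing and putting each cycle's least element first, f⁻¹ = (A, D, G, E)(B, F, H, C).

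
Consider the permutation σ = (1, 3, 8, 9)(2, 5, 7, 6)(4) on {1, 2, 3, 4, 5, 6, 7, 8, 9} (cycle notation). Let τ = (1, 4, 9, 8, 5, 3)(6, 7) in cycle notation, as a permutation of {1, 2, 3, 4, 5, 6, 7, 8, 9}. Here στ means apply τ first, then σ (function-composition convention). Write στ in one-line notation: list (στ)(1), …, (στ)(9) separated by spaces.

4 5 3 1 8 6 2 7 9

For each element, apply τ then σ: 1 → 4 → 4; 2 → 2 → 5; 3 → 1 → 3; 4 → 9 → 1; 5 → 3 → 8; 6 → 7 → 6; 7 → 6 → 2; 8 → 5 → 7; 9 → 8 → 9.
Collecting the images, στ = [4 5 3 1 8 6 2 7 9].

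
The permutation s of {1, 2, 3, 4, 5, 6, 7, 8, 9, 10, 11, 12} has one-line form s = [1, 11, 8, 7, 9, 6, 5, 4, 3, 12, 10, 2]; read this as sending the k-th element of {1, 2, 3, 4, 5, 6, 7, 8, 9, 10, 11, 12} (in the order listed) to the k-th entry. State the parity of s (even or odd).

even

In disjoint-cycle form the cycle lengths are 6, 4, 1, 1.
A cycle of length ℓ contributes ℓ−1 transpositions, so s is a product of 5 + 3 = 8 transpositions — even.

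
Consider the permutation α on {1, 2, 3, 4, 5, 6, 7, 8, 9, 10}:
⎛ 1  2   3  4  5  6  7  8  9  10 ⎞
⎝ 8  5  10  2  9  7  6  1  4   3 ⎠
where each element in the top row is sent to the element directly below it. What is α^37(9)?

Tracing 9 → 4 → … returns to 9 after 4 steps, so 9 lies in a 4-cycle (2 5 9 4).
Since the cycle has length 4, α^37 acts on it the same as α^1 (37 mod 4 = 1).
Advancing 1 step from 9: 9 → 4.

4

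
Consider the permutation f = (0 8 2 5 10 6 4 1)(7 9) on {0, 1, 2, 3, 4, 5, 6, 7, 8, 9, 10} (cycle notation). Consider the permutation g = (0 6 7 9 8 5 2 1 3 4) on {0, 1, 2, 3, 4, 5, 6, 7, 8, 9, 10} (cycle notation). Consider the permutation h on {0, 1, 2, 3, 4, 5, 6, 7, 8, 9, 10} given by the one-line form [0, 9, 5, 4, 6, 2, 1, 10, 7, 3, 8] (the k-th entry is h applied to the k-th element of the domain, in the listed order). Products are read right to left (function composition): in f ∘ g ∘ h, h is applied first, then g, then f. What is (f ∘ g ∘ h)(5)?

Chase 5: h(5) = 2; g(2) = 1; f(1) = 0. Hence (f ∘ g ∘ h)(5) = 0.

0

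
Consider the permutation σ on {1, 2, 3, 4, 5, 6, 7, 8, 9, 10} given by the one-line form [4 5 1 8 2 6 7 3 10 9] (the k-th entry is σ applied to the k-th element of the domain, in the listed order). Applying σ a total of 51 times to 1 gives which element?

Tracing 1 → 4 → … returns to 1 after 4 steps, so 1 lies in a 4-cycle (1 4 8 3).
On a 4-cycle, σ^4 is the identity, so σ^51 = σ^3 there (51 ≡ 3 mod 4).
Stepping 3 places around the cycle: 1 → 4 → 8 → 3.

3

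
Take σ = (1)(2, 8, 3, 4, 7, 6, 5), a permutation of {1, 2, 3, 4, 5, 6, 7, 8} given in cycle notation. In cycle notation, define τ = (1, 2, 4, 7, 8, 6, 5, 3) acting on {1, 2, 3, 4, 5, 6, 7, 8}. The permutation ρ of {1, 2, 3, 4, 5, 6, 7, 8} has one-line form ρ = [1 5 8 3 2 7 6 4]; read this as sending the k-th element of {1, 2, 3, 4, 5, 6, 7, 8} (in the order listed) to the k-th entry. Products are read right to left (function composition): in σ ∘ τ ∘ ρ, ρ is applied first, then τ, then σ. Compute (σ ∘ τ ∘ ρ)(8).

Apply the permutations in order: ρ(8) = 4, then τ(4) = 7, then σ(7) = 6. So (σ ∘ τ ∘ ρ)(8) = 6.

6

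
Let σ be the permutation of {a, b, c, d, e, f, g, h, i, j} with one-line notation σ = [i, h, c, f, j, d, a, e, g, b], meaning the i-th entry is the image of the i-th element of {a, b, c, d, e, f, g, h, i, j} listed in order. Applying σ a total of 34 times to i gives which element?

g

Tracing i → g → … returns to i after 3 steps, so i lies in a 3-cycle (a i g).
On a 3-cycle, σ^3 is the identity, so σ^34 = σ^1 there (34 ≡ 1 mod 3).
Advancing 1 step from i: i → g.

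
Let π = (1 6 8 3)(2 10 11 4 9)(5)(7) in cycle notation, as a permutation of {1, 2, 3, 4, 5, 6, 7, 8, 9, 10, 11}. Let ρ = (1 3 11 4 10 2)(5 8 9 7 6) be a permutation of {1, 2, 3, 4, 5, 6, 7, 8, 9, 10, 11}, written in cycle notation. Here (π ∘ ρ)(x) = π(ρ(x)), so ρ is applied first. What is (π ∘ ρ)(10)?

10

ρ(10) = 2, then π(2) = 10; composing gives (π ∘ ρ)(10) = 10.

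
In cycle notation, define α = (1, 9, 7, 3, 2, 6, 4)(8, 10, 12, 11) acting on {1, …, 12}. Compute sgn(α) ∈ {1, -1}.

The cycle lengths are 7, 4, 1.
A cycle of length ℓ contributes ℓ−1 transpositions, so α is a product of 6 + 3 = 9 transpositions — odd.

-1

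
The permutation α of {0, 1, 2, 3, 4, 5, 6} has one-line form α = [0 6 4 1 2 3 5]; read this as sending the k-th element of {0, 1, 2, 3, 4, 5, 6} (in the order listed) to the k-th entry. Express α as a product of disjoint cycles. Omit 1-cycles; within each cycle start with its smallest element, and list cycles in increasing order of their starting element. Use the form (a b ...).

(1 6 5 3)(2 4)

From 1: 1 → 6 → 5 → 3 → 1, closing the cycle (1 6 5 3).
Continuing from each remaining unvisited element yields (1 6 5 3)(2 4).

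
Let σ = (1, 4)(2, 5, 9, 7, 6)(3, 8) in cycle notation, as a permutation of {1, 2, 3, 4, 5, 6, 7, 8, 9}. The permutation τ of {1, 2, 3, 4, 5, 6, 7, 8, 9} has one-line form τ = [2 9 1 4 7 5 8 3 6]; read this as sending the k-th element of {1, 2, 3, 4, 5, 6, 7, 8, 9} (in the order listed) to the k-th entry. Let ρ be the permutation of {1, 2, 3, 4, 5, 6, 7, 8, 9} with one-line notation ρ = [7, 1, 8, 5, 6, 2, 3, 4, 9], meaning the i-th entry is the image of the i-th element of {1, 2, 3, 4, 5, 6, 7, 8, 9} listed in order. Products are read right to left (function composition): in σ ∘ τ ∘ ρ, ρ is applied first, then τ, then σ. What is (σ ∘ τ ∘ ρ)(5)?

(σ ∘ τ ∘ ρ)(5) = σ(τ(ρ(5))). ρ(5) = 6, then τ(6) = 5, then σ(5) = 9, so the result is 9.

9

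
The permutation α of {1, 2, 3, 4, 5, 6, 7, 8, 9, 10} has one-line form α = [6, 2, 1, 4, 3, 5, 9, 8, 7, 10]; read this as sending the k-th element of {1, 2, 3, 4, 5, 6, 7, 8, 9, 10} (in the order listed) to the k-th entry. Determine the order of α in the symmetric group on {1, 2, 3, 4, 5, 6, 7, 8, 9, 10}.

4

Decomposing into disjoint cycles gives cycle lengths 4, 2, 1, 1, 1, 1.
The order of α is the least common multiple of its cycle lengths: lcm(4, 2) = 4.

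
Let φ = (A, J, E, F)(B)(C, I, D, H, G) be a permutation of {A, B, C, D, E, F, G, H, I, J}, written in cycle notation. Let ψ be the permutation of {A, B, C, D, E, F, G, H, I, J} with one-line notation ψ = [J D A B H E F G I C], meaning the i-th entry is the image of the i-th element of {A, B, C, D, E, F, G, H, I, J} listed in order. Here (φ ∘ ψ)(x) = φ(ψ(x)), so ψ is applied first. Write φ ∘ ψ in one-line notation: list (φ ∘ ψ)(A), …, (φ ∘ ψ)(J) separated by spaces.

(φ ∘ ψ)(x) = φ(ψ(x)). Computing each image: φ(ψ(A)) = φ(J) = E, φ(ψ(B)) = φ(D) = H, φ(ψ(C)) = φ(A) = J, φ(ψ(D)) = φ(B) = B, φ(ψ(E)) = φ(H) = G, φ(ψ(F)) = φ(E) = F, φ(ψ(G)) = φ(F) = A, φ(ψ(H)) = φ(G) = C, φ(ψ(I)) = φ(I) = D, φ(ψ(J)) = φ(C) = I.
Hence φ ∘ ψ = [E H J B G F A C D I].

E H J B G F A C D I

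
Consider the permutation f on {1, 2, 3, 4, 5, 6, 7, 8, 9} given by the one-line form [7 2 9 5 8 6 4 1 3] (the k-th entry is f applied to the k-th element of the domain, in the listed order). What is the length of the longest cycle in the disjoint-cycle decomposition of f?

5

Decomposing into disjoint cycles gives (1 7 4 5 8)(3 9); the longest has length 5.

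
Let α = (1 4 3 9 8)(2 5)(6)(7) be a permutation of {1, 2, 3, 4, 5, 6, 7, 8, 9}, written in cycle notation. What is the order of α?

10

The cycle type of α is (5, 2, 1, 1).
The order of α is the least common multiple of its cycle lengths: lcm(5, 2) = 10.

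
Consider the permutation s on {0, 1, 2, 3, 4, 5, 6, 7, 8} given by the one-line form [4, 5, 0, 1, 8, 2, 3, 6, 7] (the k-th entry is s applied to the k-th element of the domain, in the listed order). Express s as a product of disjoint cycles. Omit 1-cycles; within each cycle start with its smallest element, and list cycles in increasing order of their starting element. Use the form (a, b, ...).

(0, 4, 8, 7, 6, 3, 1, 5, 2)

Iterating s from 0 gives 0 → 4 → 8 → 7 → 6 → 3 → 1 → 5 → 2 → 0; that is the 9-cycle (0, 4, 8, 7, 6, 3, 1, 5, 2).
Continuing from each remaining unvisited element yields (0, 4, 8, 7, 6, 3, 1, 5, 2).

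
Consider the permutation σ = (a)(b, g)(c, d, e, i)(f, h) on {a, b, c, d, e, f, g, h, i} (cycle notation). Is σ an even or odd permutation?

The cycle lengths are 4, 2, 2, 1.
A cycle of length ℓ contributes ℓ−1 transpositions, so σ is a product of 3 + 1 + 1 = 5 transpositions — odd.

odd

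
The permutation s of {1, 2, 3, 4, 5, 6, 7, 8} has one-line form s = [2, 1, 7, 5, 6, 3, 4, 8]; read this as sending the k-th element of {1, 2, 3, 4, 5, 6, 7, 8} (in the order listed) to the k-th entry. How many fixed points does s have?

The fixed points (elements with s(x) = x) are {8}, so there is 1.

1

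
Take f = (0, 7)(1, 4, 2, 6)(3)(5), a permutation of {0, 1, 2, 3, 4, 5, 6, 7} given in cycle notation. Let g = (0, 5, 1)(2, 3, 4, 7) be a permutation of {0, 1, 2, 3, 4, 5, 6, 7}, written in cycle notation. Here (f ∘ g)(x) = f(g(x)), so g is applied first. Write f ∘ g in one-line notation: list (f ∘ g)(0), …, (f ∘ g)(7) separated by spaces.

5 7 3 2 0 4 1 6

(f ∘ g)(x) = f(g(x)). Computing each image: f(g(0)) = f(5) = 5, f(g(1)) = f(0) = 7, f(g(2)) = f(3) = 3, f(g(3)) = f(4) = 2, f(g(4)) = f(7) = 0, f(g(5)) = f(1) = 4, f(g(6)) = f(6) = 1, f(g(7)) = f(2) = 6.
Hence f ∘ g = [5 7 3 2 0 4 1 6].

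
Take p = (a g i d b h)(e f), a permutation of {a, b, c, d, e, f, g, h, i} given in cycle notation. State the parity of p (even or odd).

even

The cycle lengths are 6, 2, 1.
A cycle of length ℓ contributes ℓ−1 transpositions, so p is a product of 5 + 1 = 6 transpositions — even.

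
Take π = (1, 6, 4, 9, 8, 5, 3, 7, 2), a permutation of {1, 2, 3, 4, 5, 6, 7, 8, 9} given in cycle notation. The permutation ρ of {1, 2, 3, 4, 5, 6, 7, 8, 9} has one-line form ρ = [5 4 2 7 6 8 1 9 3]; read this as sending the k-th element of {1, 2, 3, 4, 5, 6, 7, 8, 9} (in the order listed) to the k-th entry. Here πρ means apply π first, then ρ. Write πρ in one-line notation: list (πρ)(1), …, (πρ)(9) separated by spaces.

8 5 1 3 2 7 4 6 9

Chase each element through π then ρ: 1 → 6 → 8; 2 → 1 → 5; 3 → 7 → 1; 4 → 9 → 3; 5 → 3 → 2; 6 → 4 → 7; 7 → 2 → 4; 8 → 5 → 6; 9 → 8 → 9.
Collecting the images, πρ = [8 5 1 3 2 7 4 6 9].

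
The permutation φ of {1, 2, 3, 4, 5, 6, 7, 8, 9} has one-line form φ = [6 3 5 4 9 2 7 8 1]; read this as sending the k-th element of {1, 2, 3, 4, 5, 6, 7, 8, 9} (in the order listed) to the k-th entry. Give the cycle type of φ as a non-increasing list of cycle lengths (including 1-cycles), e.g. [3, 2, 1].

[6, 1, 1, 1]

The disjoint cycles are (1, 6, 2, 3, 5, 9)(4)(7)(8), with lengths 6, 1, 1, 1 in non-increasing order.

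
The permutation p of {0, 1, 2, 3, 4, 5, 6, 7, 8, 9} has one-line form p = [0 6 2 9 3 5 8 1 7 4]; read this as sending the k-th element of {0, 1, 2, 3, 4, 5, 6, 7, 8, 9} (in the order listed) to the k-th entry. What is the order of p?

12

The disjoint-cycle form of p has cycle lengths 4, 3, 1, 1, 1.
Since disjoint cycles commute, ord(p) = lcm(4, 3) = 12.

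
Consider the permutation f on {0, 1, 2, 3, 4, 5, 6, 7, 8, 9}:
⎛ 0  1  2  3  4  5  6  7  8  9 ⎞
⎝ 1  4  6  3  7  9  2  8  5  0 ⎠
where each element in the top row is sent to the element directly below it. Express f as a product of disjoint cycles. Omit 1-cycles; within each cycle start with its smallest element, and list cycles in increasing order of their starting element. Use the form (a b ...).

(0 1 4 7 8 5 9)(2 6)

Start at 0 and follow images: 0 → 1 → 4 → 7 → 8 → 5 → 9 → 0, giving the cycle (0 1 4 7 8 5 9).
Repeating from the next unused element and collecting all non-trivial cycles gives (0 1 4 7 8 5 9)(2 6).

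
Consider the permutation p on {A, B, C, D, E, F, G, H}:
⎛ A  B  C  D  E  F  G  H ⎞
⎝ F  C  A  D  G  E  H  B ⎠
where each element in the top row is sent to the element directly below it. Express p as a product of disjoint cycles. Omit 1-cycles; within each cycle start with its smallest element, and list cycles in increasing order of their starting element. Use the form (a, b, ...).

(A, F, E, G, H, B, C)

From A: A → F → E → G → H → B → C → A, closing the cycle (A, F, E, G, H, B, C).
Continuing from each remaining unvisited element yields (A, F, E, G, H, B, C).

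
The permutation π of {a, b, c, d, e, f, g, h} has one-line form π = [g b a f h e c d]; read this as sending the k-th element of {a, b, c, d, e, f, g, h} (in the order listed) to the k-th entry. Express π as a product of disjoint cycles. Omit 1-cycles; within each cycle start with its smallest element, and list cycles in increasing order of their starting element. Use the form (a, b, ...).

Iterating π from a gives a → g → c → a; that is the 3-cycle (a, g, c).
Continuing from each remaining unvisited element yields (a, g, c)(d, f, e, h).

(a, g, c)(d, f, e, h)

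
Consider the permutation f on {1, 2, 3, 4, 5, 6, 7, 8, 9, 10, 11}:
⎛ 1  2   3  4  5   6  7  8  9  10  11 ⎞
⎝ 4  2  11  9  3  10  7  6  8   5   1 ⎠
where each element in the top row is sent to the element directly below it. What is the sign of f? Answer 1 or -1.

1

In disjoint-cycle form the cycle lengths are 9, 1, 1.
A cycle of length ℓ contributes ℓ−1 transpositions, so f is a product of 8 transpositions — even.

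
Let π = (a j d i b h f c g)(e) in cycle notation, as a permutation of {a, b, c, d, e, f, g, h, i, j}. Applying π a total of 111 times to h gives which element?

g

h lies in the 9-cycle (a j d i b h f c g).
Powers repeat with period 9 on this cycle, and 111 mod 9 = 3, so π^111(h) = π^3(h).
Stepping 3 places around the cycle: h → f → c → g.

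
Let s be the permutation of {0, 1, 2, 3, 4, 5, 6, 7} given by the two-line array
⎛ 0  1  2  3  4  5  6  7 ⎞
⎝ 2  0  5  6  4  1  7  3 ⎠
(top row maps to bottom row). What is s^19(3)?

6

Tracing 3 → 6 → … returns to 3 after 3 steps, so 3 lies in a 3-cycle (3 6 7).
Since the cycle has length 3, s^19 acts on it the same as s^1 (19 mod 3 = 1).
Stepping 1 place around the cycle: 3 → 6.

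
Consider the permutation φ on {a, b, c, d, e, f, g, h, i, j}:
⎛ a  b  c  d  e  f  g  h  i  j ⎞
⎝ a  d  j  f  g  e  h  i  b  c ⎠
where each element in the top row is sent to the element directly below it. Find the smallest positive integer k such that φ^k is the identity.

Writing φ as disjoint cycles, the cycle lengths are 7, 2, 1.
The order of φ is the least common multiple of its cycle lengths: lcm(7, 2) = 14.

14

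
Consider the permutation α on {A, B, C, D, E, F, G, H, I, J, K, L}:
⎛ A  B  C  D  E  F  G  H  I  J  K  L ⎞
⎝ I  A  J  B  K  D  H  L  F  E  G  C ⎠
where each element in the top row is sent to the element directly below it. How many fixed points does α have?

No element satisfies α(x) = x, so there are 0 fixed points.

0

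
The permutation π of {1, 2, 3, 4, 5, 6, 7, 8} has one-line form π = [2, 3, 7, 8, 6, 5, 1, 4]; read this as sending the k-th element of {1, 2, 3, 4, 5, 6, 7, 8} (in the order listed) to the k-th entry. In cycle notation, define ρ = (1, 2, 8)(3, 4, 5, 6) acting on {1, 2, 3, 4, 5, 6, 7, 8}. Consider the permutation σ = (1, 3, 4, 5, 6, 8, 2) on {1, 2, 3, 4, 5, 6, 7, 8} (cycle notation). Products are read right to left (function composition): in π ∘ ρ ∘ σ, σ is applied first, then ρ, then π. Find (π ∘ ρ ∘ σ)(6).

Chase 6: σ(6) = 8; ρ(8) = 1; π(1) = 2. Hence (π ∘ ρ ∘ σ)(6) = 2.

2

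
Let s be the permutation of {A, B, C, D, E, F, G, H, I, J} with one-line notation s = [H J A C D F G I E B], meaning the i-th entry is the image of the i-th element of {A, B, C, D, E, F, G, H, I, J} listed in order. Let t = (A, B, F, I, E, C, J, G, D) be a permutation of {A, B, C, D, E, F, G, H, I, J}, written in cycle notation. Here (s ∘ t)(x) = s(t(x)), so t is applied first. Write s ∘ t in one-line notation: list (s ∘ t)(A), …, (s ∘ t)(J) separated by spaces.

J F B H A E C I D G

(s ∘ t)(x) = s(t(x)). Computing each image: s(t(A)) = s(B) = J, s(t(B)) = s(F) = F, s(t(C)) = s(J) = B, s(t(D)) = s(A) = H, s(t(E)) = s(C) = A, s(t(F)) = s(I) = E, s(t(G)) = s(D) = C, s(t(H)) = s(H) = I, s(t(I)) = s(E) = D, s(t(J)) = s(G) = G.
Hence s ∘ t = [J F B H A E C I D G].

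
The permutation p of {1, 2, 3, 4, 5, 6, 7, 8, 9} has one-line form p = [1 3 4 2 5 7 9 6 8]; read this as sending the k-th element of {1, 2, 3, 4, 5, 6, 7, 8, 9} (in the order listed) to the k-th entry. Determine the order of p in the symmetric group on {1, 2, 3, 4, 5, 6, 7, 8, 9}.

12

Writing p as disjoint cycles, the cycle lengths are 4, 3, 1, 1.
Since disjoint cycles commute, ord(p) = lcm(4, 3) = 12.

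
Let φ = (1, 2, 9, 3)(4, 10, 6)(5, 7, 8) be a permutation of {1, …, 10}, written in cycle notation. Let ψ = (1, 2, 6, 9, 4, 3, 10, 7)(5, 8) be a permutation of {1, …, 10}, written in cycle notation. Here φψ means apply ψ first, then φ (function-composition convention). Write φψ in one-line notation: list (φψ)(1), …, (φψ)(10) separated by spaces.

(φψ)(x) = φ(ψ(x)). Computing each image: φ(ψ(1)) = φ(2) = 9, φ(ψ(2)) = φ(6) = 4, φ(ψ(3)) = φ(10) = 6, φ(ψ(4)) = φ(3) = 1, φ(ψ(5)) = φ(8) = 5, φ(ψ(6)) = φ(9) = 3, φ(ψ(7)) = φ(1) = 2, φ(ψ(8)) = φ(5) = 7, φ(ψ(9)) = φ(4) = 10, φ(ψ(10)) = φ(7) = 8.
Hence φψ = [9 4 6 1 5 3 2 7 10 8].

9 4 6 1 5 3 2 7 10 8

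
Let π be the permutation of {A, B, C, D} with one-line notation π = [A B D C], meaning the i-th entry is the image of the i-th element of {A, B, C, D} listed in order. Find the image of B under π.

B

B is element number 2 of the domain, and entry number 2 of the one-line form is B, so π(B) = B.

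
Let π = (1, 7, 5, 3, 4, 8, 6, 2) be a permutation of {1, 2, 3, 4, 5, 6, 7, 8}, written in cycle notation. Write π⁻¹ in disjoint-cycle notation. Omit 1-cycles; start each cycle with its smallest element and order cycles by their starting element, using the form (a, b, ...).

If π sends a → b within a cycle, π⁻¹ sends b → a; equivalently, reverse each cycle.
Reversing each cycle of π and rotating so the smallest element leads gives (1, 2, 6, 8, 4, 3, 5, 7).

(1, 2, 6, 8, 4, 3, 5, 7)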